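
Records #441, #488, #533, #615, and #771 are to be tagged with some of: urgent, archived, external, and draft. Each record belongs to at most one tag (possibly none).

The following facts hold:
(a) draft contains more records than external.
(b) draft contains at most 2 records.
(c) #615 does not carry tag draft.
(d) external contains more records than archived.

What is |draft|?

2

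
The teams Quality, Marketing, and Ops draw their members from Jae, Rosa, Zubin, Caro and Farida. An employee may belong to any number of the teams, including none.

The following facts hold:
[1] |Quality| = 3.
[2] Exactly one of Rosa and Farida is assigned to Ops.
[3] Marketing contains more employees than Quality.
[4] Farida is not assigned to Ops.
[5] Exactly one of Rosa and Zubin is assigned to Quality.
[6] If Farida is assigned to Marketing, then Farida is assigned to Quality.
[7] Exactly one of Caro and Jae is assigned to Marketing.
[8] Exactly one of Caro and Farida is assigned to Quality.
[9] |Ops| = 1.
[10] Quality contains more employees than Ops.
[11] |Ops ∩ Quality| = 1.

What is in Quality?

Quality = {Farida, Jae, Rosa}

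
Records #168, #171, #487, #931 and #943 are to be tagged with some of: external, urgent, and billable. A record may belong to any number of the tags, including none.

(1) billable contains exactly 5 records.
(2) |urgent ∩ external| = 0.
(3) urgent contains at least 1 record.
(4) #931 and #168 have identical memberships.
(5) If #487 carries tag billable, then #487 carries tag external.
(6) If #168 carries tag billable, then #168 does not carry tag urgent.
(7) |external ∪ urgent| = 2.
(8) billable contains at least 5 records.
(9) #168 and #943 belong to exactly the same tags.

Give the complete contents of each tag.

external = {#487}; urgent = {#171}; billable = {#168, #171, #487, #931, #943}

(1): only 5 candidates remain for billable, so all are in.
(5): #487 ∈ external.
(6): #168 ∉ urgent.
(9): #943 matches #168: #943 ∉ urgent.
(4): #931 matches #168: #931 ∉ urgent.
Suppose #168 ∈ external: no assignment then satisfies all the clues, so #168 ∉ external.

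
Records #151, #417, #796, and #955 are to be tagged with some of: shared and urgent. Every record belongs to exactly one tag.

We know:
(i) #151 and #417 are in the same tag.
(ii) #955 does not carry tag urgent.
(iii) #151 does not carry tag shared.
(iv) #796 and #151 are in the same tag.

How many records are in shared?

1

From (ii): #955 ∉ urgent.
From (iii): #151 ∉ shared.
(i): #417 matches #151: #417 ∉ shared.
(iv): #796 matches #151: #796 ∉ shared.
Only one tag left: #151 ∈ urgent.
Only one tag left: #417 ∈ urgent.
Only one tag left: #796 ∈ urgent.
Only one tag left: #955 ∈ shared.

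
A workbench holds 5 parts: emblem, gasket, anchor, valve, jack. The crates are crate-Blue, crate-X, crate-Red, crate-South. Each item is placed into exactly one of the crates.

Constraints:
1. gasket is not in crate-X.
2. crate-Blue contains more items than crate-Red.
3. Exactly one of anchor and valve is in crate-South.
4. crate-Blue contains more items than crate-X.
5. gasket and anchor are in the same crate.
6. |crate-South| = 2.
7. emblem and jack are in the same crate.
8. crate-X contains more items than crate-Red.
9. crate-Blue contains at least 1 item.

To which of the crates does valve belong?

valve: crate-X

From (1): gasket ∉ crate-X.
(5): anchor matches gasket: anchor ∉ crate-X.
Suppose valve ∈ crate-Blue: no assignment then satisfies all the clues, so valve ∉ crate-Blue.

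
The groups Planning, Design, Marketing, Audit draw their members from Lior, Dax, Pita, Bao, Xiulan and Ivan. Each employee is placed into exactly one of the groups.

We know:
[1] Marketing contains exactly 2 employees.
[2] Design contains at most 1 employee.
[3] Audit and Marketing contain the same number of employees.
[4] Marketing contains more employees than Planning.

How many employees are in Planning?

1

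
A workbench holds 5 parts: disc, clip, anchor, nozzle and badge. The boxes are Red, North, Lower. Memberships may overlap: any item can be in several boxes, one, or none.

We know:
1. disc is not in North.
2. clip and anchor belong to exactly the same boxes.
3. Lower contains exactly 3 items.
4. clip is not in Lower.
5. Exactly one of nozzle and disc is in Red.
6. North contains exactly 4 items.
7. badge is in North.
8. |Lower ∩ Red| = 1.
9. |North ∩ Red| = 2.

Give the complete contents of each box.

Red = {anchor, clip, disc}; North = {anchor, badge, clip, nozzle}; Lower = {badge, disc, nozzle}

From (1): disc ∉ North.
From (4): clip ∉ Lower.
From (7): badge ∈ North.
(2): anchor matches clip: anchor ∉ Lower.
(3): only 3 candidates remain for Lower, so all are in.
(6): only 4 candidates remain for North, so all are in.
Suppose disc ∉ Red: no assignment then satisfies all the clues, so disc ∈ Red.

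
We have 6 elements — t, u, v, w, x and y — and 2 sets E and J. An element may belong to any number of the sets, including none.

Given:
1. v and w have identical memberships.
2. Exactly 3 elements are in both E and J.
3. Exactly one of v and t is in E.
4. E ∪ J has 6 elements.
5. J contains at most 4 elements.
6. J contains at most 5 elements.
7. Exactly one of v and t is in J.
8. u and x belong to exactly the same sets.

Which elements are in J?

J = {t, u, x, y}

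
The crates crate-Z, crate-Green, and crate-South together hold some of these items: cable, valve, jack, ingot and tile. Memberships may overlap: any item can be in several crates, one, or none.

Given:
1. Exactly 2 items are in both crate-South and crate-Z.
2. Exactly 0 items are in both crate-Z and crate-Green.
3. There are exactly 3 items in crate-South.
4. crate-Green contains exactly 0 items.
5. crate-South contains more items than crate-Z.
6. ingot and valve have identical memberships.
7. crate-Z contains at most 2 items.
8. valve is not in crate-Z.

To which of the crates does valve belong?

From (8): valve ∉ crate-Z.
(4): crate-Green already has 0, so the rest are out.
(6): ingot matches valve: ingot ∉ crate-Z.
Suppose valve ∈ crate-South: no assignment then satisfies all the clues, so valve ∉ crate-South.

valve: none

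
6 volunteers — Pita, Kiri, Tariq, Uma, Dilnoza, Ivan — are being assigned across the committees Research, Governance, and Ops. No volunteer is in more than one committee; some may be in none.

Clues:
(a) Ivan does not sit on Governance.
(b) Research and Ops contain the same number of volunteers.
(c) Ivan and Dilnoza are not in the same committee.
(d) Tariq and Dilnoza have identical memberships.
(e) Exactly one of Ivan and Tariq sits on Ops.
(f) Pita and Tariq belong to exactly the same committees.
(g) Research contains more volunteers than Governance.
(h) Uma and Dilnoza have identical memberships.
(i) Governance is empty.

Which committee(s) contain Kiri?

From (a): Ivan ∉ Governance.
(i): Governance already has 0, so the rest are out.
Suppose Kiri ∉ Research: no assignment then satisfies all the clues, so Kiri ∈ Research.

Kiri: Research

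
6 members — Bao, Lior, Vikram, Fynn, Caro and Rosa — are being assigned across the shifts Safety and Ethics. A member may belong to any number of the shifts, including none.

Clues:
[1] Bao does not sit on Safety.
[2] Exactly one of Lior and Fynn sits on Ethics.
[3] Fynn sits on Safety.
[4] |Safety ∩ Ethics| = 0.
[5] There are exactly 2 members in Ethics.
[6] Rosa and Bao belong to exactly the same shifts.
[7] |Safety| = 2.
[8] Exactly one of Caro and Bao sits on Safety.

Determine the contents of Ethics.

Ethics = {Lior, Vikram}

From (1): Bao ∉ Safety.
From (3): Fynn ∈ Safety.
(6): Rosa matches Bao: Rosa ∉ Safety.
(8) (exactly one): Caro ∈ Safety.
(7): Safety already has 2, so the rest are out.
Suppose Bao ∈ Ethics: no assignment then satisfies all the clues, so Bao ∉ Ethics.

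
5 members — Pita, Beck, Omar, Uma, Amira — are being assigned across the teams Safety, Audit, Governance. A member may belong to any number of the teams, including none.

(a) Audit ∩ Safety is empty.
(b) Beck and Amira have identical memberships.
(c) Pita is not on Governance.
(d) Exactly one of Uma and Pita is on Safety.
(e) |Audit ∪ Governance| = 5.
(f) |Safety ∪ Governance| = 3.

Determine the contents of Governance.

Governance = {Amira, Beck, Uma}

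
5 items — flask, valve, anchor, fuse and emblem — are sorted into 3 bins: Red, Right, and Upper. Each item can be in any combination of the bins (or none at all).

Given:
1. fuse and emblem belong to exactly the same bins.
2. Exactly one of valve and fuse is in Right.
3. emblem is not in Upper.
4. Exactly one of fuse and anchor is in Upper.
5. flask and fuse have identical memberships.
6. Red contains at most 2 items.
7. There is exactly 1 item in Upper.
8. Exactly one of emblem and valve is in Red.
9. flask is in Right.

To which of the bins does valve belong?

valve: Red

From (3): emblem ∉ Upper.
From (9): flask ∈ Right.
(1): fuse matches emblem: fuse ∉ Upper.
(4) (exactly one): anchor ∈ Upper.
(5): fuse matches flask: fuse ∈ Right.
(5): flask matches fuse: flask ∉ Upper.
(7): Upper already has 1, so the rest are out.
(1): emblem matches fuse: emblem ∈ Right.
(2) (exactly one): valve ∉ Right.
Suppose valve ∉ Red: no assignment then satisfies all the clues, so valve ∈ Red.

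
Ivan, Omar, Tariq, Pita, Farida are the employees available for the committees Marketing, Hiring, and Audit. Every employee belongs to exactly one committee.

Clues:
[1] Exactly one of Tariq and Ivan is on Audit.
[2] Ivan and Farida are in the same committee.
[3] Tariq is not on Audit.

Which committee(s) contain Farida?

From (3): Tariq ∉ Audit.
(1) (exactly one): Ivan ∈ Audit.
(2): Farida matches Ivan: Farida ∉ Marketing.
(2): Farida matches Ivan: Farida ∉ Hiring.
(2): Farida matches Ivan: Farida ∈ Audit.

Farida: Audit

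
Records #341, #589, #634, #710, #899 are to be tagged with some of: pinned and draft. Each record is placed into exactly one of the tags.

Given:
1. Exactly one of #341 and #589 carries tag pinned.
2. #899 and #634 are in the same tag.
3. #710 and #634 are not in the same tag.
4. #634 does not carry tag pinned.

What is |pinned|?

2

From (4): #634 ∉ pinned.
(2): #899 matches #634: #899 ∉ pinned.
Only one tag left: #634 ∈ draft.
Only one tag left: #899 ∈ draft.
(3): #710 ∉ draft.
Only one tag left: #710 ∈ pinned.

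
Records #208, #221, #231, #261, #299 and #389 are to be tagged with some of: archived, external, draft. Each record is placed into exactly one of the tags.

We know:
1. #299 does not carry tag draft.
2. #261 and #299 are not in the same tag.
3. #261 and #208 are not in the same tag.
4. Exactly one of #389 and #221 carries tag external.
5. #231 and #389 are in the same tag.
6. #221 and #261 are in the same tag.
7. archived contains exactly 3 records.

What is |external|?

2

From (1): #299 ∉ draft.
Suppose #208 ∈ archived: no assignment then satisfies all the clues, so #208 ∉ archived.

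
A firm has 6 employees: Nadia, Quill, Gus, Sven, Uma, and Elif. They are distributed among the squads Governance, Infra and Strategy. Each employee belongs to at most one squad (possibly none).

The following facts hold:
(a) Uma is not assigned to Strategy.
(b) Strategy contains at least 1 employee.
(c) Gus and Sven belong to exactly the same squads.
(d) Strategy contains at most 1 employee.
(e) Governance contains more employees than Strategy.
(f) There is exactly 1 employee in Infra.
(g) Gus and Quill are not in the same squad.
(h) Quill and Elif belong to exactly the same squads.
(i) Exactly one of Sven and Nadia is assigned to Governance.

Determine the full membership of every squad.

Governance = {Gus, Sven}; Infra = {Uma}; Strategy = {Nadia}

From (a): Uma ∉ Strategy.
Suppose Nadia ∈ Governance: no assignment then satisfies all the clues, so Nadia ∉ Governance.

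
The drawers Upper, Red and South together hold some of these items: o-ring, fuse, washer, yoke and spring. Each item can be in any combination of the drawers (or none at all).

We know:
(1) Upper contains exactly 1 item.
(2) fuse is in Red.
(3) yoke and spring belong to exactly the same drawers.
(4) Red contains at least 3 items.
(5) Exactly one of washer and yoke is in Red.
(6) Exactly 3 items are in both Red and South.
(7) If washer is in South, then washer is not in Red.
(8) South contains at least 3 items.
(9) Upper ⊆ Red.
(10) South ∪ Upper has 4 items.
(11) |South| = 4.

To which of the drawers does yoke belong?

yoke: Red, South

From (2): fuse ∈ Red.
Suppose yoke ∈ Upper: no assignment then satisfies all the clues, so yoke ∉ Upper.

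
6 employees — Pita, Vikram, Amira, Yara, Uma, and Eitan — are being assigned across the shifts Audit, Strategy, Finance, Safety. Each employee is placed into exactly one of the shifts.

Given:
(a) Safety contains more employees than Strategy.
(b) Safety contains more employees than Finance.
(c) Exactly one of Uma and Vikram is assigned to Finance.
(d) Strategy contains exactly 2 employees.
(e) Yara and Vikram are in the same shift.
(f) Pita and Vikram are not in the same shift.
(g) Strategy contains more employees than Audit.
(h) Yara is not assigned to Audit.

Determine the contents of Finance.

Finance = {Uma}

From (h): Yara ∉ Audit.
(e): Vikram matches Yara: Vikram ∉ Audit.
Suppose Pita ∈ Finance: no assignment then satisfies all the clues, so Pita ∉ Finance.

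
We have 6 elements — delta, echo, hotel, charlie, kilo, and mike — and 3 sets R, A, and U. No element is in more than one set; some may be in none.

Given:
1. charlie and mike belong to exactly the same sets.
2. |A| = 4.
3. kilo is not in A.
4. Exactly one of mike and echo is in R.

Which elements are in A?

A = {charlie, delta, hotel, mike}

From (3): kilo ∉ A.
Suppose delta ∉ A: no assignment then satisfies all the clues, so delta ∈ A.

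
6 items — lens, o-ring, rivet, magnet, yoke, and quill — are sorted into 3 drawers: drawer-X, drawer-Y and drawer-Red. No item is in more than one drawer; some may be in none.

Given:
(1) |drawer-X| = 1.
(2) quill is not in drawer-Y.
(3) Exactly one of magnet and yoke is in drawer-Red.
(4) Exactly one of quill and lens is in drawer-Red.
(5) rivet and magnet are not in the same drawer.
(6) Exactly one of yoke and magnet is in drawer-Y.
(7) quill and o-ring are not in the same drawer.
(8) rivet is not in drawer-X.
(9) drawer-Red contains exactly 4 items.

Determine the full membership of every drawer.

drawer-X = {quill}; drawer-Y = {magnet}; drawer-Red = {lens, o-ring, rivet, yoke}

From (2): quill ∉ drawer-Y.
From (8): rivet ∉ drawer-X.
Suppose lens ∈ drawer-X: no assignment then satisfies all the clues, so lens ∉ drawer-X.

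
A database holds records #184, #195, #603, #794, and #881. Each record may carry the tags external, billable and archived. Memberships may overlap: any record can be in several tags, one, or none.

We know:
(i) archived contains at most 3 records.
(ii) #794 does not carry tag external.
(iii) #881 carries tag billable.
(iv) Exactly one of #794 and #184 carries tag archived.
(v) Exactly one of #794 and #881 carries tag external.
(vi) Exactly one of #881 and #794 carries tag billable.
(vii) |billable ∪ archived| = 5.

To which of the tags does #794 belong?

From (ii): #794 ∉ external.
From (iii): #881 ∈ billable.
(v) (exactly one): #881 ∈ external.
(vi) (exactly one): #794 ∉ billable.
Suppose #794 ∉ archived: no assignment then satisfies all the clues, so #794 ∈ archived.

#794: archived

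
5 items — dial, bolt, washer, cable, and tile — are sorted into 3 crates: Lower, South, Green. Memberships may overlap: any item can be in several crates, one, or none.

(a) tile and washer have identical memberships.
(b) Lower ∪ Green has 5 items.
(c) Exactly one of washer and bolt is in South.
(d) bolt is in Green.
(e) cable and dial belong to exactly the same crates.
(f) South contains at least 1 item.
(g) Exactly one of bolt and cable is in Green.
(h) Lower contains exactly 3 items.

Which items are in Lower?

Lower = {bolt, cable, dial}

From (d): bolt ∈ Green.
(g) (exactly one): cable ∉ Green.
(e): dial matches cable: dial ∉ Green.
Suppose dial ∉ Lower: no assignment then satisfies all the clues, so dial ∈ Lower.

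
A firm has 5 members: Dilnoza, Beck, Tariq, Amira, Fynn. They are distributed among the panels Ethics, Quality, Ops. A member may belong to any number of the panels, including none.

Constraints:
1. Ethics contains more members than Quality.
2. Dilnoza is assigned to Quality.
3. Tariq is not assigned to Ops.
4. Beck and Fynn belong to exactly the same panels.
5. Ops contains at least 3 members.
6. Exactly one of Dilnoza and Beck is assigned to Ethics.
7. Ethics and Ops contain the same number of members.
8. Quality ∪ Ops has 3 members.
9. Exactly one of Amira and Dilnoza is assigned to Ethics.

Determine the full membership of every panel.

Ethics = {Amira, Beck, Fynn}; Quality = {Dilnoza}; Ops = {Beck, Dilnoza, Fynn}

From (2): Dilnoza ∈ Quality.
From (3): Tariq ∉ Ops.
Suppose Dilnoza ∈ Ethics: no assignment then satisfies all the clues, so Dilnoza ∉ Ethics.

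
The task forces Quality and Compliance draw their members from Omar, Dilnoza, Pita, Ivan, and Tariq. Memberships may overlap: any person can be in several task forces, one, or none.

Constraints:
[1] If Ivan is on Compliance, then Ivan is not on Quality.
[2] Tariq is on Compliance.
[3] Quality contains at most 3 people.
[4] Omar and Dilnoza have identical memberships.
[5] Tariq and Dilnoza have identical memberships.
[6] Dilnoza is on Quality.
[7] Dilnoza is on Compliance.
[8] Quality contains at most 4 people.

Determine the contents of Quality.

From (2): Tariq ∈ Compliance.
From (6): Dilnoza ∈ Quality.
From (7): Dilnoza ∈ Compliance.
(4): Omar matches Dilnoza: Omar ∈ Quality.
(4): Omar matches Dilnoza: Omar ∈ Compliance.
(5): Tariq matches Dilnoza: Tariq ∈ Quality.
(3): Quality already has 3, so the rest are out.

Quality = {Dilnoza, Omar, Tariq}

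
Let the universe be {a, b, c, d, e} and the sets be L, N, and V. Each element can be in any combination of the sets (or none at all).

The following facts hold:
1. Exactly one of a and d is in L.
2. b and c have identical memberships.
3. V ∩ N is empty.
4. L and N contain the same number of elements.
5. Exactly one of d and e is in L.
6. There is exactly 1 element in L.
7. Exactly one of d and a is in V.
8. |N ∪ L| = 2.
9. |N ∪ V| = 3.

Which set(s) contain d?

d: L, V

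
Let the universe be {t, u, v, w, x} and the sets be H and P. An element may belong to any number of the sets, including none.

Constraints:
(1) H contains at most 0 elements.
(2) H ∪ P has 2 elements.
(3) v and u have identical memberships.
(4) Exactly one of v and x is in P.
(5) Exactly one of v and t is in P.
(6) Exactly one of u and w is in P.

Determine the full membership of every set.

H = {}; P = {u, v}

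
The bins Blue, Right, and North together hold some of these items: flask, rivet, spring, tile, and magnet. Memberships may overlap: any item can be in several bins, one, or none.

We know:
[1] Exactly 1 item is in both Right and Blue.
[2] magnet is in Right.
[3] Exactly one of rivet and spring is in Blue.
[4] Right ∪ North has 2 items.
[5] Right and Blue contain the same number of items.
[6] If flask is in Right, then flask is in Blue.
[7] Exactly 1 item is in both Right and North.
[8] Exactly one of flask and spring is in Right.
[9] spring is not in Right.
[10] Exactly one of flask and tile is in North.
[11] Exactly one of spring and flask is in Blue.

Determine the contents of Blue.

Blue = {flask, rivet}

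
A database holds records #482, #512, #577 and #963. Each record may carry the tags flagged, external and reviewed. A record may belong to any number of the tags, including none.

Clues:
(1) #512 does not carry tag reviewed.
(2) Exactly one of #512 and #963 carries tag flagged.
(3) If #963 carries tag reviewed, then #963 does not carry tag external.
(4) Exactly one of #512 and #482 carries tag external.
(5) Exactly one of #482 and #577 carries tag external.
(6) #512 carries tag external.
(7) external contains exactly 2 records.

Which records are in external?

From (1): #512 ∉ reviewed.
From (6): #512 ∈ external.
(4) (exactly one): #482 ∉ external.
(5) (exactly one): #577 ∈ external.
(7): external already has 2, so the rest are out.

external = {#512, #577}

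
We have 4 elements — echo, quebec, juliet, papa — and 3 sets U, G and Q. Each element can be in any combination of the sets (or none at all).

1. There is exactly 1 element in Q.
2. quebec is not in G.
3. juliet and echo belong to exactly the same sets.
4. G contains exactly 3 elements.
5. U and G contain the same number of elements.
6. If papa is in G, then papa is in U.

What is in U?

U = {echo, juliet, papa}

From (2): quebec ∉ G.
(4): only 3 candidates remain for G, so all are in.
(6): papa ∈ U.
Suppose echo ∉ U: no assignment then satisfies all the clues, so echo ∈ U.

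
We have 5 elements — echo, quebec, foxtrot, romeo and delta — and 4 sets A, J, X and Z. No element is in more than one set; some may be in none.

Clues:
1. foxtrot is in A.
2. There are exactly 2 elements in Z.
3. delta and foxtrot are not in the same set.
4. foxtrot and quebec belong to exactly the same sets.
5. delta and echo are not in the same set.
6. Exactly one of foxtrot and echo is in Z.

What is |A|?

2

From (1): foxtrot ∈ A.
(3): delta ∉ A.
(4): quebec matches foxtrot: quebec ∈ A.
(6) (exactly one): echo ∈ Z.
(5): delta ∉ Z.
(2): only 2 candidates remain for Z, so all are in.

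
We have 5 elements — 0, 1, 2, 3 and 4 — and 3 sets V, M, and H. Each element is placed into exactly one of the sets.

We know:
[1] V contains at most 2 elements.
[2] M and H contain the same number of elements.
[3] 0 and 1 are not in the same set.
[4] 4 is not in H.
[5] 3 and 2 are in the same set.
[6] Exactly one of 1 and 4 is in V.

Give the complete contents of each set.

V = {1}; M = {0, 4}; H = {2, 3}

From (4): 4 ∉ H.
Suppose 0 ∈ V: no assignment then satisfies all the clues, so 0 ∉ V.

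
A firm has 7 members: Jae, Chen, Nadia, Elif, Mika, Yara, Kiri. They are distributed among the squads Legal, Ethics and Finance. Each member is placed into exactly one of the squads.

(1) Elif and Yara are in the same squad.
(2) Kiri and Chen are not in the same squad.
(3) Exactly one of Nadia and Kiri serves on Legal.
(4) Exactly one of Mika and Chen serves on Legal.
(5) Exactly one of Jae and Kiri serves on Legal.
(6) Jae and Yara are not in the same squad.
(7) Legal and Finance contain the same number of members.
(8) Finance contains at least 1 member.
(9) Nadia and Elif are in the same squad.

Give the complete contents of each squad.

Legal = {Kiri, Mika}; Ethics = {Elif, Nadia, Yara}; Finance = {Chen, Jae}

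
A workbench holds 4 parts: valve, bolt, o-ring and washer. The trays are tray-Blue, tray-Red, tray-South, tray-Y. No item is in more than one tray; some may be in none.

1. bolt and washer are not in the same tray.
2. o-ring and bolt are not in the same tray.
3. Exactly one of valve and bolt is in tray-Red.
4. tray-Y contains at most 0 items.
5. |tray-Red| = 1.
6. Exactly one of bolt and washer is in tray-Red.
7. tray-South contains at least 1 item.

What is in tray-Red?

tray-Red = {bolt}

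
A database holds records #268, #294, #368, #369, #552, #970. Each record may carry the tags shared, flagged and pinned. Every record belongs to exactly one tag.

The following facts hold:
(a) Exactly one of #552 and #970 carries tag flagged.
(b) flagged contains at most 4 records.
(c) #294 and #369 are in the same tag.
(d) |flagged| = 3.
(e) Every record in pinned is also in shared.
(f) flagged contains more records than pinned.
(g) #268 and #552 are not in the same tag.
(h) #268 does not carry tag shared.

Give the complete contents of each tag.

shared = {#294, #369, #552}; flagged = {#268, #368, #970}; pinned = {}

From (h): #268 ∉ shared.
(e) contrapositive: #268 ∉ pinned.
Only one tag left: #268 ∈ flagged.
(g): #552 ∉ flagged.
(a) (exactly one): #970 ∈ flagged.
Suppose #294 ∉ shared: no assignment then satisfies all the clues, so #294 ∈ shared.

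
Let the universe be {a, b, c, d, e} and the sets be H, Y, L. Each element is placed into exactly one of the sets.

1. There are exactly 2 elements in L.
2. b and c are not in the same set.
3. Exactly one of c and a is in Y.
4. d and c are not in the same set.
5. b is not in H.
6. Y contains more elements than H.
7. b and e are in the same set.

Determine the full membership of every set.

H = {c}; Y = {a, d}; L = {b, e}

From (5): b ∉ H.
(7): e matches b: e ∉ H.
Suppose a ∈ H: no assignment then satisfies all the clues, so a ∉ H.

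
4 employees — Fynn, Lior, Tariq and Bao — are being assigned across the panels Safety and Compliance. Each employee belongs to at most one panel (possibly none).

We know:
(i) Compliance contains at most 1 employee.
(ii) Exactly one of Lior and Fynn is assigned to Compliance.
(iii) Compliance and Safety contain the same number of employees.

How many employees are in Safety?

1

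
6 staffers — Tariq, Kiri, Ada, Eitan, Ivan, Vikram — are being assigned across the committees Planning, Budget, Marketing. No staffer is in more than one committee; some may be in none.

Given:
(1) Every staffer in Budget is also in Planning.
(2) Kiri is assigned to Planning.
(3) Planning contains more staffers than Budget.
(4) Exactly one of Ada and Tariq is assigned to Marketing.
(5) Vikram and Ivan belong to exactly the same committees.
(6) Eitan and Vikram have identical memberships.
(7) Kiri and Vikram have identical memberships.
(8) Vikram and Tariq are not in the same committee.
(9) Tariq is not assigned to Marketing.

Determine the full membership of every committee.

Planning = {Eitan, Ivan, Kiri, Vikram}; Budget = {}; Marketing = {Ada}

From (2): Kiri ∈ Planning.
From (9): Tariq ∉ Marketing.
(4) (exactly one): Ada ∈ Marketing.
(7): Vikram matches Kiri: Vikram ∈ Planning.
(8): Tariq ∉ Planning.
(1) contrapositive: Tariq ∉ Budget.
(5): Ivan matches Vikram: Ivan ∈ Planning.
(6): Eitan matches Vikram: Eitan ∈ Planning.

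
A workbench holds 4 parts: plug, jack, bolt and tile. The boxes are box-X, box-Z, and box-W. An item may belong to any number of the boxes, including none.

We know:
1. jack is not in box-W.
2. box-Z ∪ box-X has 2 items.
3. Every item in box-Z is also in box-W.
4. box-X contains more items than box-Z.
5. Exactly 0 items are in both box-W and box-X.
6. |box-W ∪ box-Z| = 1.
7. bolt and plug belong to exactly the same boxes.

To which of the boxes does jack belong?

From (1): jack ∉ box-W.
(3) contrapositive: jack ∉ box-Z.
Suppose jack ∈ box-X: no assignment then satisfies all the clues, so jack ∉ box-X.

jack: none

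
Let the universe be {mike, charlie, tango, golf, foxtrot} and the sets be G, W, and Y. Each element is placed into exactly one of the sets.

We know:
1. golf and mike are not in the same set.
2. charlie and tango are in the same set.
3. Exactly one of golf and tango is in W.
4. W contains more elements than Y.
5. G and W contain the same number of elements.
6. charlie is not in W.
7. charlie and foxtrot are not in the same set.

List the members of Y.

Y = {mike}

From (6): charlie ∉ W.
(2): tango matches charlie: tango ∉ W.
(3) (exactly one): golf ∈ W.
(1): mike ∉ W.
Suppose mike ∉ Y: no assignment then satisfies all the clues, so mike ∈ Y.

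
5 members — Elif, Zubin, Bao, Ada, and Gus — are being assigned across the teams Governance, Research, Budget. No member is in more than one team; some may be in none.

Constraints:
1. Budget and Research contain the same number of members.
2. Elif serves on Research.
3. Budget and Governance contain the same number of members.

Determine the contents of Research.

Research = {Elif}

From (2): Elif ∈ Research.
Suppose Zubin ∈ Research: no assignment then satisfies all the clues, so Zubin ∉ Research.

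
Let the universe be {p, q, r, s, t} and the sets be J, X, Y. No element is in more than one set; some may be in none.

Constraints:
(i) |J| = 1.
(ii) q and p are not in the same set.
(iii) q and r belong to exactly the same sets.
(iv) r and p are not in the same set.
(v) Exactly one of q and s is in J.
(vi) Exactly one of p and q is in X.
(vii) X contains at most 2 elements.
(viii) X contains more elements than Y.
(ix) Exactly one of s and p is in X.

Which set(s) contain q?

q: none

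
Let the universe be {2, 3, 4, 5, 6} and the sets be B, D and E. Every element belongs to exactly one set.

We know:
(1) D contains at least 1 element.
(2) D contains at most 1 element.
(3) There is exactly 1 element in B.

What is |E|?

3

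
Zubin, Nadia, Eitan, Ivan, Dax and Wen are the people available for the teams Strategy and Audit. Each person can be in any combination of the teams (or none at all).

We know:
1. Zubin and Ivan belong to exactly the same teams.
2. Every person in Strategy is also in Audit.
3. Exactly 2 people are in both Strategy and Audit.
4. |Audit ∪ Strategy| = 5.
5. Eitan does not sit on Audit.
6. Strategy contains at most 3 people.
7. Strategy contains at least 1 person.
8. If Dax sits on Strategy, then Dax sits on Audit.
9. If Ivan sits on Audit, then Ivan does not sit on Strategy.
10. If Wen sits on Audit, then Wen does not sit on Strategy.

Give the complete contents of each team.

Strategy = {Dax, Nadia}; Audit = {Dax, Ivan, Nadia, Wen, Zubin}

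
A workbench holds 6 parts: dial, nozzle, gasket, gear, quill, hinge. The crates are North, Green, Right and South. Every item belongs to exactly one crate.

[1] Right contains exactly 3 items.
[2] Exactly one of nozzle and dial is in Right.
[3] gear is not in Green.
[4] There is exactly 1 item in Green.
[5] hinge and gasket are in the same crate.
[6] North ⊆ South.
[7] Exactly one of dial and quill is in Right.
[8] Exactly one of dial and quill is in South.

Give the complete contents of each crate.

North = {}; Green = {nozzle}; Right = {dial, gasket, hinge}; South = {gear, quill}

From (3): gear ∉ Green.
Suppose dial ∈ North: no assignment then satisfies all the clues, so dial ∉ North.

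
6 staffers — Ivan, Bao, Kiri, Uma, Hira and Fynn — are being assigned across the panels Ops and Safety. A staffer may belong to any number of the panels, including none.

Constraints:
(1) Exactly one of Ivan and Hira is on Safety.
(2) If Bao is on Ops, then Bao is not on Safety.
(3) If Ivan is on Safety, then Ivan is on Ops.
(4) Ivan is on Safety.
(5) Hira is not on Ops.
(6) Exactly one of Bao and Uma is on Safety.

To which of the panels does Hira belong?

Hira: none

From (4): Ivan ∈ Safety.
From (5): Hira ∉ Ops.
(1) (exactly one): Hira ∉ Safety.
(3): Ivan ∈ Ops.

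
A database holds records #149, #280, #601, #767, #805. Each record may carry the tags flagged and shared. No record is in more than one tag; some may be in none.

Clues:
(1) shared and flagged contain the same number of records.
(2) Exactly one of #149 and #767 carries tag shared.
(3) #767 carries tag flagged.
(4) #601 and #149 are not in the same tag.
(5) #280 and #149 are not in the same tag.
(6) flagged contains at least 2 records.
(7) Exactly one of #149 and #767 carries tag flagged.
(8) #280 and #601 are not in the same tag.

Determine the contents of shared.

From (3): #767 ∈ flagged.
(2) (exactly one): #149 ∈ shared.
(4): #601 ∉ shared.
(5): #280 ∉ shared.
Suppose #805 ∉ shared: no assignment then satisfies all the clues, so #805 ∈ shared.

shared = {#149, #805}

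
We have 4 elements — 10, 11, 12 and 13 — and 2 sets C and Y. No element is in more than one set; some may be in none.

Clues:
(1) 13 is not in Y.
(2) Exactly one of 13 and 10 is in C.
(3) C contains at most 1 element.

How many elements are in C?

1

From (1): 13 ∉ Y.
Suppose 11 ∈ C: no assignment then satisfies all the clues, so 11 ∉ C.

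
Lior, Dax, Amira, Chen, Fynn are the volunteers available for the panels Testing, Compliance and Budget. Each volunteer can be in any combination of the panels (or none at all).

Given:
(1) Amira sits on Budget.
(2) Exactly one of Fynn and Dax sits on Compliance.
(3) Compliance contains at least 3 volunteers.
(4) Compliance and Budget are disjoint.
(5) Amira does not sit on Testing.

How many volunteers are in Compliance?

3

From (1): Amira ∈ Budget.
From (5): Amira ∉ Testing.
(4) (disjoint): Amira ∉ Compliance.
Suppose Lior ∉ Compliance: no assignment then satisfies all the clues, so Lior ∈ Compliance.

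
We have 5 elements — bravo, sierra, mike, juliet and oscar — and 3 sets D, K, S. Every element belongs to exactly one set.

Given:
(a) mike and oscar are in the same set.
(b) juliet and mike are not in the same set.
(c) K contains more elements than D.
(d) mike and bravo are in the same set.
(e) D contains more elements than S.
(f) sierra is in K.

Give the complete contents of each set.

D = {juliet}; K = {bravo, mike, oscar, sierra}; S = {}

From (f): sierra ∈ K.
Suppose bravo ∈ D: no assignment then satisfies all the clues, so bravo ∉ D.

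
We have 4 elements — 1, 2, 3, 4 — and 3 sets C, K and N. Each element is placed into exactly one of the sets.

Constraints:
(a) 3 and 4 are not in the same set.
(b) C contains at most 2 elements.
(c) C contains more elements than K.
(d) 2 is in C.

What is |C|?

2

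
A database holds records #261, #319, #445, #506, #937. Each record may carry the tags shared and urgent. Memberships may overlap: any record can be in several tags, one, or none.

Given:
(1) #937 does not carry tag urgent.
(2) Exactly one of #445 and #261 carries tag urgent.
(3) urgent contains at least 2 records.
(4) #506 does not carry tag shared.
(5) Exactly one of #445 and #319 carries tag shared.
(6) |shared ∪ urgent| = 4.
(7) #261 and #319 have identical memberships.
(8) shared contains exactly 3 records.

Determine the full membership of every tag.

shared = {#261, #319, #937}; urgent = {#261, #319, #506}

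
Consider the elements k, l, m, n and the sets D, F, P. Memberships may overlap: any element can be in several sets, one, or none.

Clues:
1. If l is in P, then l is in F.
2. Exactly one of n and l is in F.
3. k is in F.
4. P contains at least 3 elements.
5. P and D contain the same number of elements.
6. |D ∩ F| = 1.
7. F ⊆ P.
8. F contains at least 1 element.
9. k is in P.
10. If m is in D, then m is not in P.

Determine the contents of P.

P = {k, l, n}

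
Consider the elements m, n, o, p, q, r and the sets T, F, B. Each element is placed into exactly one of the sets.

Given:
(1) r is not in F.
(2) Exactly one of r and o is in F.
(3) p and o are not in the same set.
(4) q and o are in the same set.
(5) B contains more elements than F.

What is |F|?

2

From (1): r ∉ F.
(2) (exactly one): o ∈ F.
(3): p ∉ F.
(4): q matches o: q ∉ T.
(4): q matches o: q ∈ F.
Suppose m ∈ F: no assignment then satisfies all the clues, so m ∉ F.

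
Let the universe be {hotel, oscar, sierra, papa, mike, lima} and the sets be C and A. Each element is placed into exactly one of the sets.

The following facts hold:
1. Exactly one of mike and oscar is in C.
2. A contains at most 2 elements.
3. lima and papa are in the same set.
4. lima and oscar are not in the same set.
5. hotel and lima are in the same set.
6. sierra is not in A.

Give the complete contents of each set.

C = {hotel, lima, mike, papa, sierra}; A = {oscar}

From (6): sierra ∉ A.
Only one set left: sierra ∈ C.
Suppose hotel ∉ C: no assignment then satisfies all the clues, so hotel ∈ C.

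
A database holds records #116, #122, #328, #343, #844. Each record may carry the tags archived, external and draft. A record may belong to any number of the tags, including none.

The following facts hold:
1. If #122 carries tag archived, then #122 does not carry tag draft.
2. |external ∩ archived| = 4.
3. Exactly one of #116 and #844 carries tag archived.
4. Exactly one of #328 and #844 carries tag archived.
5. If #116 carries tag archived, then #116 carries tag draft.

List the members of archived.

archived = {#116, #122, #328, #343}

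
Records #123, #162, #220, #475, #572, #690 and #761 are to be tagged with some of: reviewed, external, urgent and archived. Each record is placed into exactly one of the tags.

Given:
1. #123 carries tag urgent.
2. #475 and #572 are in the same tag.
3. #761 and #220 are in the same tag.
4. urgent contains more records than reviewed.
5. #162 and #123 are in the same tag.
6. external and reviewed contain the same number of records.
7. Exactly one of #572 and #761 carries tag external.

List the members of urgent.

urgent = {#123, #162, #690}

From (1): #123 ∈ urgent.
(5): #162 matches #123: #162 ∉ reviewed.
(5): #162 matches #123: #162 ∉ external.
(5): #162 matches #123: #162 ∈ urgent.
Suppose #220 ∈ urgent: no assignment then satisfies all the clues, so #220 ∉ urgent.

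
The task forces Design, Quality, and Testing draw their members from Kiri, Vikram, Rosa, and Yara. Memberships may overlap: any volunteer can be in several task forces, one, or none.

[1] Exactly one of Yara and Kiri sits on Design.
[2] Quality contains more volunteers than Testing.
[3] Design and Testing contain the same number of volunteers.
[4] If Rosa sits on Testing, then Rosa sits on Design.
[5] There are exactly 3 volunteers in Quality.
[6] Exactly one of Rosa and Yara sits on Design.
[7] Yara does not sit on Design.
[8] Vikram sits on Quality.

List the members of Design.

Design = {Kiri, Rosa}

From (7): Yara ∉ Design.
From (8): Vikram ∈ Quality.
(1) (exactly one): Kiri ∈ Design.
(6) (exactly one): Rosa ∈ Design.
Suppose Vikram ∈ Design: no assignment then satisfies all the clues, so Vikram ∉ Design.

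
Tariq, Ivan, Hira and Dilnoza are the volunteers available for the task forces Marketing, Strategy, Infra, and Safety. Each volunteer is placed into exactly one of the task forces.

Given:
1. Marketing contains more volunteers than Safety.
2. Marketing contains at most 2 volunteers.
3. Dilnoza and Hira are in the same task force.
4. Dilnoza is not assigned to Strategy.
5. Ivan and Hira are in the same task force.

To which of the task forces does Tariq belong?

Tariq: Marketing

From (4): Dilnoza ∉ Strategy.
(3): Hira matches Dilnoza: Hira ∉ Strategy.
(5): Ivan matches Hira: Ivan ∉ Strategy.
Suppose Tariq ∉ Marketing: no assignment then satisfies all the clues, so Tariq ∈ Marketing.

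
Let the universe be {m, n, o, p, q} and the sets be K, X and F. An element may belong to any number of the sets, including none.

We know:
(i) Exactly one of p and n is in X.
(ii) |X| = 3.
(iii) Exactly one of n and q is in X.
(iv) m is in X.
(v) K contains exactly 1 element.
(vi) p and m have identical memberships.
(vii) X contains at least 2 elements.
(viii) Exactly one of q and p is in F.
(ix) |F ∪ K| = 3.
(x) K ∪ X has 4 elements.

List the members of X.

X = {m, p, q}

From (iv): m ∈ X.
(vi): p matches m: p ∈ X.
(i) (exactly one): n ∉ X.
(iii) (exactly one): q ∈ X.
(ii): X already has 3, so the rest are out.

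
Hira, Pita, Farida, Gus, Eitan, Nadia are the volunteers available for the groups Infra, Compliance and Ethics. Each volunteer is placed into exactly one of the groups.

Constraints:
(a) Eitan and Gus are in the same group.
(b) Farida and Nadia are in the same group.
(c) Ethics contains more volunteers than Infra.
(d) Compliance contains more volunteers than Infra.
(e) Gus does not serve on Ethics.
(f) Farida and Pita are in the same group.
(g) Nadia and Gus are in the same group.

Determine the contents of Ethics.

From (e): Gus ∉ Ethics.
(a): Eitan matches Gus: Eitan ∉ Ethics.
(g): Nadia matches Gus: Nadia ∉ Ethics.
(b): Farida matches Nadia: Farida ∉ Ethics.
(f): Pita matches Farida: Pita ∉ Ethics.
Suppose Hira ∉ Ethics: no assignment then satisfies all the clues, so Hira ∈ Ethics.

Ethics = {Hira}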